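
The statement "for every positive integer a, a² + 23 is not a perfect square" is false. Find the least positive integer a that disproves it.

We need the least positive integer a for which a² + 23 is a perfect square.
The first 10 eligible values, up to a = 10, all satisfy the conclusion.
a = 11: 11² + 23 = 144 = 12², a perfect square.

a = 11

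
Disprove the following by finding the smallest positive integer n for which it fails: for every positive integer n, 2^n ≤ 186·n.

Check each positive integer n in order until 2^n > 186·n.
For n = 1, 2, 3, 4, 5, 6, 7, 8, 9, 10 the conclusion holds.
n = 11: 2^n = 2048 and 186·n = 2046, so 2048 > 2046.
Hence n = 11 is a counterexample.

n = 11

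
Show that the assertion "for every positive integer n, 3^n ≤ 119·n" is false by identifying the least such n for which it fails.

n = 6

A counterexample is any positive integer n such that 3^n > 119·n; we check each in order.
The first 5 eligible values, up to n = 5, all satisfy the conclusion.
n = 6: 3^n = 729 and 119·n = 714, so 729 > 714.
So n = 6 is the smallest counterexample.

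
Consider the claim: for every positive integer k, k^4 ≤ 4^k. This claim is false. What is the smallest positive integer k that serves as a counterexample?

k = 3

We need the least positive integer k for which k^4 > 4^k.
For k = 1, 2 the conclusion holds.
k = 3: k^4 = 81 and 4^k = 64, so 81 > 64.
So k = 3 is the smallest counterexample.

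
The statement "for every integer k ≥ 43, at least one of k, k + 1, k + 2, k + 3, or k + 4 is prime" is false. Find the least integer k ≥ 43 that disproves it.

Check each integer k ≥ 43 in order until k, k + 1, k + 2, k + 3, k + 4 are all composite.
The first 5 eligible values, up to k = 47, all satisfy the conclusion.
k = 48: 48 = 2 × 24; 49 = 7 × 7; 50 = 2 × 25; 51 = 3 × 17; 52 = 2 × 26 — all composite.

k = 48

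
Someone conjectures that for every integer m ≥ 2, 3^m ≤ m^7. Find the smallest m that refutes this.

m = 19

A counterexample is any integer m ≥ 2 such that 3^m > m^7; we check each in order.
The first 17 eligible values, up to m = 18, all satisfy the conclusion.
m = 19: 3^m = 1162261467 and m^7 = 893871739, so 1162261467 > 893871739.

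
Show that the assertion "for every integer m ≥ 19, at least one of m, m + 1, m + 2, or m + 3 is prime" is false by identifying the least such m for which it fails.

We need the least integer m ≥ 19 for which m, m + 1, m + 2, m + 3 are all composite.
m = 19: 19 is prime.
m = 20: 23 is prime.
m = 21: 23 is prime.
m = 22: 23 is prime.
m = 23: 23 is prime.
m = 24: 24 = 2 × 12; 25 = 5 × 5; 26 = 2 × 13; 27 = 3 × 9 — all composite.

m = 24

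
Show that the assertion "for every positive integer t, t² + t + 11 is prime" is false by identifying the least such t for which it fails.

t = 10

Check each positive integer t in order until t² + t + 11 is not prime.
For t = 1, 2, 3, 4, 5, 6, 7, 8, 9 the conclusion holds.
t = 10: t² + t + 11 = 121 = 11 × 11, composite.
Thus t = 10 disproves the claim, and no smaller t works.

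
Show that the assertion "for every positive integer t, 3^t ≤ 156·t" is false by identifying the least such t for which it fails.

t = 1: 3^t = 3 and 156·t = 156, so 3 ≤ 156.
t = 2: 3^t = 9 and 156·t = 312, so 9 ≤ 312.
t = 3: 3^t = 27 and 156·t = 468, so 27 ≤ 468.
t = 4: 3^t = 81 and 156·t = 624, so 81 ≤ 624.
t = 5: 3^t = 243 and 156·t = 780, so 243 ≤ 780.
t = 6: 3^t = 729 and 156·t = 936, so 729 ≤ 936.
t = 7: 3^t = 2187 and 156·t = 1092, so 2187 > 1092.
Thus t = 7 disproves the claim, and no smaller t works.

t = 7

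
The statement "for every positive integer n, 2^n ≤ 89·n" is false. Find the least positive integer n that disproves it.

A counterexample is any positive integer n such that 2^n > 89·n; we check each in order.
For n = 1, 2, 3, 4, 5, 6, 7, 8, 9 the conclusion holds.
n = 10: 2^n = 1024 and 89·n = 890, so 1024 > 890.
Thus n = 10 disproves the claim, and no smaller n works.

n = 10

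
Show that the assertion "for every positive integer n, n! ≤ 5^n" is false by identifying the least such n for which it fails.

The first 11 eligible values, up to n = 11, all satisfy the conclusion.
n = 12: n! = 479001600 and 5^n = 244140625, so 479001600 > 244140625.

n = 12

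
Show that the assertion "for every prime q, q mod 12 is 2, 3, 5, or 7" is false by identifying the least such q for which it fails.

q = 11

Check each prime q in order until the claim fails.
q = 2: 2 mod 12 = 2.
q = 3: 3 mod 12 = 3.
q = 5: 5 mod 12 = 5.
q = 7: 7 mod 12 = 7.
q = 11: 11 mod 12 = 11 — not in {2, 3, 5, 7}.
Thus q = 11 disproves the claim, and no smaller q works.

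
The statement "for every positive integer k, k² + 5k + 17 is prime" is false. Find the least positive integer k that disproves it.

k = 8

Check each positive integer k in order until k² + 5k + 17 is not prime.
The first 7 eligible values, up to k = 7, all satisfy the conclusion.
k = 8: k² + 5k + 17 = 121 = 11 × 11, composite.
So k = 8 is the smallest counterexample.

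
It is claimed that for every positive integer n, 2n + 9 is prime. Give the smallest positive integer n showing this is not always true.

n = 3

For n = 1, 2 the conclusion holds.
n = 3: 2n + 9 = 15 = 3 × 5, composite.
Hence n = 3 is a counterexample.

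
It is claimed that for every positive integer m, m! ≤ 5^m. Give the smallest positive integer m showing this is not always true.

m = 12

Check each positive integer m in order until m! > 5^m.
For m = 1, 2, 3, 4, …, 9, 10, 11 the conclusion holds.
m = 12: m! = 479001600 and 5^m = 244140625, so 479001600 > 244140625.
So m = 12 is the smallest counterexample.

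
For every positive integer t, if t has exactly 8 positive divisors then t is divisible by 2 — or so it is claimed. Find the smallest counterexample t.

Check each positive integer t in order until t has exactly 8 positive divisors but t is not divisible by 2.
The first 12 eligible values, up to t = 104, all satisfy the conclusion.
t = 105: τ(105) = 8; 105 mod 2 = 1.
Thus t = 105 disproves the claim, and no smaller t works.

t = 105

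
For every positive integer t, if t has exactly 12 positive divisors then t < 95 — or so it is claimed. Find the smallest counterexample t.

t = 96

Check each positive integer t in order until t has exactly 12 positive divisors but the claim fails.
The first 4 eligible values, up to t = 90, all satisfy the conclusion.
t = 96: τ(96) = 12; 96 ≥ 95.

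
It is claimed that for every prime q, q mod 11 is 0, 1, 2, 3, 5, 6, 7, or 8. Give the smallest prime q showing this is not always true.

q = 31

Check each prime q in order until the claim fails.
The first 10 eligible values, up to q = 29, all satisfy the conclusion.
q = 31: 31 mod 11 = 9 — not in {0, 1, 2, 3, 5, 6, 7, 8}.
Hence q = 31 is a counterexample.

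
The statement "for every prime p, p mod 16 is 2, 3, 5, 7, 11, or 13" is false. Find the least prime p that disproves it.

Check each prime p in order until the claim fails.
p = 2: 2 mod 16 = 2.
p = 3: 3 mod 16 = 3.
p = 5: 5 mod 16 = 5.
p = 7: 7 mod 16 = 7.
p = 11: 11 mod 16 = 11.
p = 13: 13 mod 16 = 13.
p = 17: 17 mod 16 = 1 — not in {2, 3, 5, 7, 11, 13}.

p = 17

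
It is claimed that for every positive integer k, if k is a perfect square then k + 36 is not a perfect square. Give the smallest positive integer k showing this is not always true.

k = 64

A counterexample is any positive integer k such that k is a perfect square but k + 36 is a perfect square; we check each in order.
k = 1: 1 + 36 = 37, not a perfect square.
k = 4: 4 + 36 = 40, not a perfect square.
k = 9: 9 + 36 = 45, not a perfect square.
k = 16: 16 + 36 = 52, not a perfect square.
k = 25: 25 + 36 = 61, not a perfect square.
k = 36: 36 + 36 = 72, not a perfect square.
k = 49: 49 + 36 = 85, not a perfect square.
k = 64: 64 = 8² and 64 + 36 = 100 = 10².
Hence k = 64 is a counterexample.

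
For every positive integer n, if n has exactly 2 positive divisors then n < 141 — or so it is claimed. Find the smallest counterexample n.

n = 149

Check each positive integer n in order until n has exactly 2 positive divisors but the claim fails.
For n = 2, 3, 5, 7, …, 131, 137, 139 the conclusion holds.
n = 149: τ(149) = 2; 149 ≥ 141.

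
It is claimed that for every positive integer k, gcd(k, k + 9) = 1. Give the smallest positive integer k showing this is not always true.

k = 3

k = 1: gcd(1, 10) = 1.
k = 2: gcd(2, 11) = 1.
k = 3: gcd(3, 12) = 3.
So k = 3 is the smallest counterexample.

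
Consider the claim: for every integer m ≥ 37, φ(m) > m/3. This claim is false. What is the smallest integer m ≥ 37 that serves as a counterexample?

m = 37: φ(37) = 36 and 37/3 = 37/3, so φ(37) > 37/3.
m = 38: φ(38) = 18 and 38/3 = 38/3, so φ(38) > 38/3.
m = 39: φ(39) = 24 and 39/3 = 13, so φ(39) > 39/3.
m = 40: φ(40) = 16 and 40/3 = 40/3, so φ(40) > 40/3.
m = 41: φ(41) = 40 and 41/3 = 41/3, so φ(41) > 41/3.
m = 42: φ(42) = 12 and 42/3 = 14, so φ(42) ≤ 42/3.
So m = 42 is the smallest counterexample.

m = 42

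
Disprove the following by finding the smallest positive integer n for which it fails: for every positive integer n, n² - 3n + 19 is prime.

n = 18

The first 17 eligible values, up to n = 17, all satisfy the conclusion.
n = 18: n² - 3n + 19 = 289 = 17 × 17, composite.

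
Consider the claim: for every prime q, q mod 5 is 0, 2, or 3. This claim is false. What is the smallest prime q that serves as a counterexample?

q = 11

A counterexample is any prime q such that the claim fails; we check each in order.
The first 4 eligible values, up to q = 7, all satisfy the conclusion.
q = 11: 11 mod 5 = 1 — not in {0, 2, 3}.
Thus q = 11 disproves the claim, and no smaller q works.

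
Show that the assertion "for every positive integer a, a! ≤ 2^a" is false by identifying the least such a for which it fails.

A counterexample is any positive integer a such that a! > 2^a; we check each in order.
a = 1: a! = 1 and 2^a = 2, so 1 ≤ 2.
a = 2: a! = 2 and 2^a = 4, so 2 ≤ 4.
a = 3: a! = 6 and 2^a = 8, so 6 ≤ 8.
a = 4: a! = 24 and 2^a = 16, so 24 > 16.
So a = 4 is the smallest counterexample.

a = 4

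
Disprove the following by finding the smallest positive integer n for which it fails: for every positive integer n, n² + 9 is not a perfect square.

Check each positive integer n in order until n² + 9 is a perfect square.
n = 1: 1² + 9 = 10, not a perfect square.
n = 2: 2² + 9 = 13, not a perfect square.
n = 3: 3² + 9 = 18, not a perfect square.
n = 4: 4² + 9 = 25 = 5², a perfect square.

n = 4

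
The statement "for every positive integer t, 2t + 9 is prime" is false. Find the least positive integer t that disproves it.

We need the least positive integer t for which 2t + 9 is not prime.
t = 1: 2t + 9 = 11, prime.
t = 2: 2t + 9 = 13, prime.
t = 3: 2t + 9 = 15 = 3 × 5, composite.
Thus t = 3 disproves the claim, and no smaller t works.

t = 3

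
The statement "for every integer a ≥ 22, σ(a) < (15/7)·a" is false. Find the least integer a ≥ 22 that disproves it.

a = 24

Check each integer a ≥ 22 in order until the claim fails.
a = 22: σ(22) = 36; 36 < 330/7.
a = 23: σ(23) = 24; 24 < 345/7.
a = 24: σ(24) = 60; 60 ≥ 360/7.
Thus a = 24 disproves the claim, and no smaller a works.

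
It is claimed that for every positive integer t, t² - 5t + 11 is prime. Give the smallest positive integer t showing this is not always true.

t = 7

We need the least positive integer t for which t² - 5t + 11 is not prime.
The first 6 eligible values, up to t = 6, all satisfy the conclusion.
t = 7: t² - 5t + 11 = 25 = 5 × 5, composite.
Hence t = 7 is a counterexample.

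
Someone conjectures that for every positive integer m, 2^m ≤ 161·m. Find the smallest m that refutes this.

m = 11

We need the least positive integer m for which 2^m > 161·m.
The first 10 eligible values, up to m = 10, all satisfy the conclusion.
m = 11: 2^m = 2048 and 161·m = 1771, so 2048 > 1771.
Hence m = 11 is a counterexample.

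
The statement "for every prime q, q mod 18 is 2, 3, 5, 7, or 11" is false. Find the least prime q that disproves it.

We need the least prime q for which the claim fails.
For q = 2, 3, 5, 7, 11 the conclusion holds.
q = 13: 13 mod 18 = 13 — not in {2, 3, 5, 7, 11}.

q = 13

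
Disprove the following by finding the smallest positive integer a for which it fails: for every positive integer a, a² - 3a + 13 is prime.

a = 12

We need the least positive integer a for which a² - 3a + 13 is not prime.
The first 11 eligible values, up to a = 11, all satisfy the conclusion.
a = 12: a² - 3a + 13 = 121 = 11 × 11, composite.
So a = 12 is the smallest counterexample.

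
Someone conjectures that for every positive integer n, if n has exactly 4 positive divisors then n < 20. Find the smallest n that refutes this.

For n = 6, 8, 10, 14, 15 the conclusion holds.
n = 21: τ(21) = 4; 21 ≥ 20.

n = 21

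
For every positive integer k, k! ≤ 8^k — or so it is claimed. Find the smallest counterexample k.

k = 20

The first 19 eligible values, up to k = 19, all satisfy the conclusion.
k = 20: k! = 2432902008176640000 and 8^k = 1152921504606846976, so 2432902008176640000 > 1152921504606846976.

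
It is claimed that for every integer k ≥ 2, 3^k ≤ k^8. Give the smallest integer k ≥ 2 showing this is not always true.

k = 23

The first 21 eligible values, up to k = 22, all satisfy the conclusion.
k = 23: 3^k = 94143178827 and k^8 = 78310985281, so 94143178827 > 78310985281.
Thus k = 23 disproves the claim, and no smaller k works.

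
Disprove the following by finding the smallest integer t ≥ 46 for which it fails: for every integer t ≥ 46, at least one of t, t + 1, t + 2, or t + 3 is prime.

t = 46: 47 is prime.
t = 47: 47 is prime.
t = 48: 48 = 2 × 24; 49 = 7 × 7; 50 = 2 × 25; 51 = 3 × 17 — all composite.

t = 48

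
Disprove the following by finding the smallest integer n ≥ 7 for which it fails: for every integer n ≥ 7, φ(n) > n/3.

n = 12

A counterexample is any integer n ≥ 7 such that the claim fails; we check each in order.
For n = 7, 8, 9, 10, 11 the conclusion holds.
n = 12: φ(12) = 4 and 12/3 = 4, so φ(12) ≤ 12/3.
Hence n = 12 is a counterexample.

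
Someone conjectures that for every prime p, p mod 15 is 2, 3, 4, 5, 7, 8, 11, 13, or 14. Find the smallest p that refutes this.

For p = 2, 3, 5, 7, 11, 13, 17, 19, 23, 29 the conclusion holds.
p = 31: 31 mod 15 = 1 — not in {2, 3, 4, 5, 7, 8, 11, 13, 14}.
Hence p = 31 is a counterexample.

p = 31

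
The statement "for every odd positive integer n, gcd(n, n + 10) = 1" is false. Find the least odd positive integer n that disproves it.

n = 5

For n = 1, 3 the conclusion holds.
n = 5: gcd(5, 15) = 5.
Thus n = 5 disproves the claim, and no smaller n works.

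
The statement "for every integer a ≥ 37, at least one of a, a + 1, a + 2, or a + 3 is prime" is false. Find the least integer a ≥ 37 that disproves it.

a = 48

A counterexample is any integer a ≥ 37 such that a, a + 1, a + 2, a + 3 are all composite; we check each in order.
For a = 37, 38, 39, 40, …, 45, 46, 47 the conclusion holds.
a = 48: 48 = 2 × 24; 49 = 7 × 7; 50 = 2 × 25; 51 = 3 × 17 — all composite.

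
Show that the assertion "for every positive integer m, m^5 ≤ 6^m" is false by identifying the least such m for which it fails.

m = 3

A counterexample is any positive integer m such that m^5 > 6^m; we check each in order.
m = 1: m^5 = 1 and 6^m = 6, so 1 ≤ 6.
m = 2: m^5 = 32 and 6^m = 36, so 32 ≤ 36.
m = 3: m^5 = 243 and 6^m = 216, so 243 > 216.
Thus m = 3 disproves the claim, and no smaller m works.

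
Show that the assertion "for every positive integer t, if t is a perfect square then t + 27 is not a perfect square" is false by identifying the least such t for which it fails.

We need the least positive integer t for which t is a perfect square but t + 27 is a perfect square.
For t = 1, 4 the conclusion holds.
t = 9: 9 = 3² and 9 + 27 = 36 = 6².
So t = 9 is the smallest counterexample.

t = 9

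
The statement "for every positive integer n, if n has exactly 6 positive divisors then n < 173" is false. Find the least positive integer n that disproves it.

n = 175

The first 25 eligible values, up to n = 172, all satisfy the conclusion.
n = 175: τ(175) = 6; 175 ≥ 173.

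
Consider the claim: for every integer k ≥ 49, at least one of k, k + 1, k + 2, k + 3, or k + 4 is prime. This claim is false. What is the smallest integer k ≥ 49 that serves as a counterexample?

k = 54

For k = 49, 50, 51, 52, 53 the conclusion holds.
k = 54: 54 = 2 × 27; 55 = 5 × 11; 56 = 2 × 28; 57 = 3 × 19; 58 = 2 × 29 — all composite.
Thus k = 54 disproves the claim, and no smaller k works.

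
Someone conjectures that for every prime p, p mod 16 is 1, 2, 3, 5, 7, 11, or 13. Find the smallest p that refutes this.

p = 31

Check each prime p in order until the claim fails.
The first 10 eligible values, up to p = 29, all satisfy the conclusion.
p = 31: 31 mod 16 = 15 — not in {1, 2, 3, 5, 7, 11, 13}.
So p = 31 is the smallest counterexample.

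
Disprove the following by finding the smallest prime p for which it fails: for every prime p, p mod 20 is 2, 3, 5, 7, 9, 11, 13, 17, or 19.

A counterexample is any prime p such that the claim fails; we check each in order.
For p = 2, 3, 5, 7, …, 29, 31, 37 the conclusion holds.
p = 41: 41 mod 20 = 1 — not in {2, 3, 5, 7, 9, 11, 13, 17, 19}.
So p = 41 is the smallest counterexample.

p = 41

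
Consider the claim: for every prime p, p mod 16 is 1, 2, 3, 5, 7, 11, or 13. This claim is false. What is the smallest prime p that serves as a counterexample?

p = 31

For p = 2, 3, 5, 7, 11, 13, 17, 19, 23, 29 the conclusion holds.
p = 31: 31 mod 16 = 15 — not in {1, 2, 3, 5, 7, 11, 13}.
Hence p = 31 is a counterexample.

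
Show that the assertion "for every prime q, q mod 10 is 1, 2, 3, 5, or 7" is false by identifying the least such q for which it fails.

q = 19

We need the least prime q for which the claim fails.
q = 2: 2 mod 10 = 2.
q = 3: 3 mod 10 = 3.
q = 5: 5 mod 10 = 5.
q = 7: 7 mod 10 = 7.
q = 11: 11 mod 10 = 1.
q = 13: 13 mod 10 = 3.
q = 17: 17 mod 10 = 7.
q = 19: 19 mod 10 = 9 — not in {1, 2, 3, 5, 7}.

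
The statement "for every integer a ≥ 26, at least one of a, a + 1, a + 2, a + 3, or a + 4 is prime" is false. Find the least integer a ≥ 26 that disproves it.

a = 26: 29 is prime.
a = 27: 29 is prime.
a = 28: 29 is prime.
a = 29: 29 is prime.
a = 30: 31 is prime.
a = 31: 31 is prime.
a = 32: 32 = 2 × 16; 33 = 3 × 11; 34 = 2 × 17; 35 = 5 × 7; 36 = 2 × 18 — all composite.

a = 32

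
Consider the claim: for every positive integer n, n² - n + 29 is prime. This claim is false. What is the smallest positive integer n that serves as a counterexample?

n = 3

A counterexample is any positive integer n such that n² - n + 29 is not prime; we check each in order.
n = 1: n² - n + 29 = 29, prime.
n = 2: n² - n + 29 = 31, prime.
n = 3: n² - n + 29 = 35 = 5 × 7, composite.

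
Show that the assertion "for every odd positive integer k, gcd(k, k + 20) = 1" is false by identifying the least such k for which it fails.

k = 5

k = 1: gcd(1, 21) = 1.
k = 3: gcd(3, 23) = 1.
k = 5: gcd(5, 25) = 5.
So k = 5 is the smallest counterexample.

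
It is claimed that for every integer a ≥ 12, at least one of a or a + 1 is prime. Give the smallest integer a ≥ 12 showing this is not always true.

a = 14

a = 12: 13 is prime.
a = 13: 13 is prime.
a = 14: 14 = 2 × 7; 15 = 3 × 5 — both composite.
Hence a = 14 is a counterexample.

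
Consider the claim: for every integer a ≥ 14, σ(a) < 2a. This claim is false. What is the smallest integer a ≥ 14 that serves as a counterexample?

A counterexample is any integer a ≥ 14 such that the claim fails; we check each in order.
The first 4 eligible values, up to a = 17, all satisfy the conclusion.
a = 18: σ(18) = 39; 39 ≥ 36.
Thus a = 18 disproves the claim, and no smaller a works.

a = 18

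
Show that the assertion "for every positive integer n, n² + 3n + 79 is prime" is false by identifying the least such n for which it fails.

A counterexample is any positive integer n such that n² + 3n + 79 is not prime; we check each in order.
n = 1: n² + 3n + 79 = 83, prime.
n = 2: n² + 3n + 79 = 89, prime.
n = 3: n² + 3n + 79 = 97, prime.
n = 4: n² + 3n + 79 = 107, prime.
n = 5: n² + 3n + 79 = 119 = 7 × 17, composite.
Hence n = 5 is a counterexample.

n = 5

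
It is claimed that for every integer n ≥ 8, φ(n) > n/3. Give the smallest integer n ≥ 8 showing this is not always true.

For n = 8, 9, 10, 11 the conclusion holds.
n = 12: φ(12) = 4 and 12/3 = 4, so φ(12) ≤ 12/3.
Hence n = 12 is a counterexample.

n = 12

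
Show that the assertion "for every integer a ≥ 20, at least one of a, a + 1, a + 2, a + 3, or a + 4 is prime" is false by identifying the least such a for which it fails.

The first 4 eligible values, up to a = 23, all satisfy the conclusion.
a = 24: 24 = 2 × 12; 25 = 5 × 5; 26 = 2 × 13; 27 = 3 × 9; 28 = 2 × 14 — all composite.
So a = 24 is the smallest counterexample.

a = 24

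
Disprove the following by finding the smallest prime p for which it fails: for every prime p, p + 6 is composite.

We need the least prime p for which p + 6 is prime.
p = 2: p + 6 = 8 = 2 × 4, composite.
p = 3: p + 6 = 9 = 3 × 3, composite.
p = 5: p + 6 = 11, prime — not composite.
So p = 5 is the smallest counterexample.

p = 5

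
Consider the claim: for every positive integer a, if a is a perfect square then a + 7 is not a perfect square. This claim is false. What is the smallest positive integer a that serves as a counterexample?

A counterexample is any positive integer a such that a is a perfect square but a + 7 is a perfect square; we check each in order.
For a = 1, 4 the conclusion holds.
a = 9: 9 = 3² and 9 + 7 = 16 = 4².
So a = 9 is the smallest counterexample.

a = 9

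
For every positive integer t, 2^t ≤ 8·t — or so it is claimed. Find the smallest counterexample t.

Check each positive integer t in order until 2^t > 8·t.
The first 5 eligible values, up to t = 5, all satisfy the conclusion.
t = 6: 2^t = 64 and 8·t = 48, so 64 > 48.
Thus t = 6 disproves the claim, and no smaller t works.

t = 6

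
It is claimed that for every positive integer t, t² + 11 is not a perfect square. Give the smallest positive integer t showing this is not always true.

t = 1: 1² + 11 = 12, not a perfect square.
t = 2: 2² + 11 = 15, not a perfect square.
t = 3: 3² + 11 = 20, not a perfect square.
t = 4: 4² + 11 = 27, not a perfect square.
t = 5: 5² + 11 = 36 = 6², a perfect square.
Hence t = 5 is a counterexample.

t = 5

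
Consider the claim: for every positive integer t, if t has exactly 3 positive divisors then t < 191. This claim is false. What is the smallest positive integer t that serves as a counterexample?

t = 4: τ(4) = 3; 4 < 191.
t = 9: τ(9) = 3; 9 < 191.
t = 25: τ(25) = 3; 25 < 191.
t = 49: τ(49) = 3; 49 < 191.
t = 121: τ(121) = 3; 121 < 191.
t = 169: τ(169) = 3; 169 < 191.
t = 289: τ(289) = 3; 289 ≥ 191.

t = 289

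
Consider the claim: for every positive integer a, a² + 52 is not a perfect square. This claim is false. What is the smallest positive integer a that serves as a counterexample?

The first 11 eligible values, up to a = 11, all satisfy the conclusion.
a = 12: 12² + 52 = 196 = 14², a perfect square.
Hence a = 12 is a counterexample.

a = 12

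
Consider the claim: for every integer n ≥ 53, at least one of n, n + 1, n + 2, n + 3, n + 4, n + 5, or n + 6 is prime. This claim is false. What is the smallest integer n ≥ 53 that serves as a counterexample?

A counterexample is any integer n ≥ 53 such that n, n + 1, n + 2, n + 3, n + 4, n + 5, n + 6 are all composite; we check each in order.
For n = 53, 54, 55, 56, …, 87, 88, 89 the conclusion holds.
n = 90: 90 = 2 × 45; 91 = 7 × 13; 92 = 2 × 46; 93 = 3 × 31; 94 = 2 × 47; 95 = 5 × 19; 96 = 2 × 48 — all composite.

n = 90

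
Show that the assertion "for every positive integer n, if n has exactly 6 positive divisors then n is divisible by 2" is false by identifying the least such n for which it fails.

A counterexample is any positive integer n such that n has exactly 6 positive divisors but n is not divisible by 2; we check each in order.
The first 6 eligible values, up to n = 44, all satisfy the conclusion.
n = 45: τ(45) = 6; 45 mod 2 = 1.

n = 45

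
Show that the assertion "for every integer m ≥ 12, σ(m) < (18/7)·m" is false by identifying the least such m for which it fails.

We need the least integer m ≥ 12 for which the claim fails.
The first 36 eligible values, up to m = 47, all satisfy the conclusion.
m = 48: σ(48) = 124; 124 ≥ 864/7.

m = 48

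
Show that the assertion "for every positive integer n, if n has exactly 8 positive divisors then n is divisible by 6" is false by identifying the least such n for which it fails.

For n = 24, 30 the conclusion holds.
n = 40: τ(40) = 8; 40 mod 6 = 4.

n = 40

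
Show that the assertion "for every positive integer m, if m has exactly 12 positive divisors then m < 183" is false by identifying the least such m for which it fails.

A counterexample is any positive integer m such that m has exactly 12 positive divisors but the claim fails; we check each in order.
For m = 60, 72, 84, 90, …, 150, 156, 160 the conclusion holds.
m = 198: τ(198) = 12; 198 ≥ 183.

m = 198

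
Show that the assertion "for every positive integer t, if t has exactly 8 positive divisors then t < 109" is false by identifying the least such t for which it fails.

t = 110

For t = 24, 30, 40, 42, …, 102, 104, 105 the conclusion holds.
t = 110: τ(110) = 8; 110 ≥ 109.
So t = 110 is the smallest counterexample.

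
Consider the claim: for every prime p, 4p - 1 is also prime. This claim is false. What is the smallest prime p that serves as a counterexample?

p = 7

We need the least prime p for which 4p - 1 is not prime.
For p = 2, 3, 5 the conclusion holds.
p = 7: 4p - 1 = 27 = 3 × 9, not prime.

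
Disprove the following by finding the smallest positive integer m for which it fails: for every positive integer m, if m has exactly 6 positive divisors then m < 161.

We need the least positive integer m for which m has exactly 6 positive divisors but the claim fails.
The first 22 eligible values, up to m = 153, all satisfy the conclusion.
m = 164: τ(164) = 6; 164 ≥ 161.
Thus m = 164 disproves the claim, and no smaller m works.

m = 164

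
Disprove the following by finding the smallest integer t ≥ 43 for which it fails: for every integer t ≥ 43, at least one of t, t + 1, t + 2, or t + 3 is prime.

We need the least integer t ≥ 43 for which t, t + 1, t + 2, t + 3 are all composite.
t = 43: 43 is prime.
t = 44: 47 is prime.
t = 45: 47 is prime.
t = 46: 47 is prime.
t = 47: 47 is prime.
t = 48: 48 = 2 × 24; 49 = 7 × 7; 50 = 2 × 25; 51 = 3 × 17 — all composite.
So t = 48 is the smallest counterexample.

t = 48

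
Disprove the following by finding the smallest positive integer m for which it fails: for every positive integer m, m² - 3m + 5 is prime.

Check each positive integer m in order until m² - 3m + 5 is not prime.
m = 1: m² - 3m + 5 = 3, prime.
m = 2: m² - 3m + 5 = 3, prime.
m = 3: m² - 3m + 5 = 5, prime.
m = 4: m² - 3m + 5 = 9 = 3 × 3, composite.

m = 4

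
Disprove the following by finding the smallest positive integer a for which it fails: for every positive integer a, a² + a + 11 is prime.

A counterexample is any positive integer a such that a² + a + 11 is not prime; we check each in order.
The first 9 eligible values, up to a = 9, all satisfy the conclusion.
a = 10: a² + a + 11 = 121 = 11 × 11, composite.
Thus a = 10 disproves the claim, and no smaller a works.

a = 10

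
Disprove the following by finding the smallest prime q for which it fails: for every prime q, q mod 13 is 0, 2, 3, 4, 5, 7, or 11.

q = 19

We need the least prime q for which the claim fails.
q = 2: 2 mod 13 = 2.
q = 3: 3 mod 13 = 3.
q = 5: 5 mod 13 = 5.
q = 7: 7 mod 13 = 7.
q = 11: 11 mod 13 = 11.
q = 13: 13 mod 13 = 0.
q = 17: 17 mod 13 = 4.
q = 19: 19 mod 13 = 6 — not in {0, 2, 3, 4, 5, 7, 11}.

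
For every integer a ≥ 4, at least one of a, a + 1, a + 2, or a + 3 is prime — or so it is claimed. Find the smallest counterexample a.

The first 20 eligible values, up to a = 23, all satisfy the conclusion.
a = 24: 24 = 2 × 12; 25 = 5 × 5; 26 = 2 × 13; 27 = 3 × 9 — all composite.

a = 24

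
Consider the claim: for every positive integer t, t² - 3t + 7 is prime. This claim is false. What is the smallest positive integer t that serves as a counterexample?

For t = 1, 2, 3, 4, 5 the conclusion holds.
t = 6: t² - 3t + 7 = 25 = 5 × 5, composite.

t = 6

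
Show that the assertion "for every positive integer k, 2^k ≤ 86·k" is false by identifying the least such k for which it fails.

k = 10

A counterexample is any positive integer k such that 2^k > 86·k; we check each in order.
The first 9 eligible values, up to k = 9, all satisfy the conclusion.
k = 10: 2^k = 1024 and 86·k = 860, so 1024 > 860.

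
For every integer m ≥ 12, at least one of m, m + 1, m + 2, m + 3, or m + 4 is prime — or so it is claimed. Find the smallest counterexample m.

m = 24

We need the least integer m ≥ 12 for which m, m + 1, m + 2, m + 3, m + 4 are all composite.
For m = 12, 13, 14, 15, …, 21, 22, 23 the conclusion holds.
m = 24: 24 = 2 × 12; 25 = 5 × 5; 26 = 2 × 13; 27 = 3 × 9; 28 = 2 × 14 — all composite.
Hence m = 24 is a counterexample.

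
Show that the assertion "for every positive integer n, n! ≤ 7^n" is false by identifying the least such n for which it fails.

We need the least positive integer n for which n! > 7^n.
For n = 1, 2, 3, 4, …, 14, 15, 16 the conclusion holds.
n = 17: n! = 355687428096000 and 7^n = 232630513987207, so 355687428096000 > 232630513987207.

n = 17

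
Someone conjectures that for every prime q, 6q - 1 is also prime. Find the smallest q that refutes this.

q = 11

The first 4 eligible values, up to q = 7, all satisfy the conclusion.
q = 11: 6q - 1 = 65 = 5 × 13, not prime.
Thus q = 11 disproves the claim, and no smaller q works.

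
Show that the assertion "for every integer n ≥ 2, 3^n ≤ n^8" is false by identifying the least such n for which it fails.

n = 23

A counterexample is any integer n ≥ 2 such that 3^n > n^8; we check each in order.
For n = 2, 3, 4, 5, …, 20, 21, 22 the conclusion holds.
n = 23: 3^n = 94143178827 and n^8 = 78310985281, so 94143178827 > 78310985281.
Hence n = 23 is a counterexample.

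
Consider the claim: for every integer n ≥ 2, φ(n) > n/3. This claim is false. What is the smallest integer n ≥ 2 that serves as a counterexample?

Check each integer n ≥ 2 in order until the claim fails.
The first 4 eligible values, up to n = 5, all satisfy the conclusion.
n = 6: φ(6) = 2 and 6/3 = 2, so φ(6) ≤ 6/3.
So n = 6 is the smallest counterexample.

n = 6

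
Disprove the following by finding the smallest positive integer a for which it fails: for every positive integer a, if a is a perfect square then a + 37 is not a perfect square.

A counterexample is any positive integer a such that a is a perfect square but a + 37 is a perfect square; we check each in order.
For a = 1, 4, 9, 16, …, 225, 256, 289 the conclusion holds.
a = 324: 324 = 18² and 324 + 37 = 361 = 19².
So a = 324 is the smallest counterexample.

a = 324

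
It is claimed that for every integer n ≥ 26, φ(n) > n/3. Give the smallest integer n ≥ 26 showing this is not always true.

n = 30

The first 4 eligible values, up to n = 29, all satisfy the conclusion.
n = 30: φ(30) = 8 and 30/3 = 10, so φ(30) ≤ 30/3.
Hence n = 30 is a counterexample.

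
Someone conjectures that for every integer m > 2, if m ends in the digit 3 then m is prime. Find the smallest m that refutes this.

m = 33

We need the least integer m > 2 for which m ends in the digit 3 but m is not prime.
m = 3: 3 ends in 3 and is prime.
m = 13: 13 ends in 3 and is prime.
m = 23: 23 ends in 3 and is prime.
m = 33: 33 ends in 3; 33 = 3 × 11, composite.
So m = 33 is the smallest counterexample.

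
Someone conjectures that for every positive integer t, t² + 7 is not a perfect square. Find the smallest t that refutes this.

We need the least positive integer t for which t² + 7 is a perfect square.
t = 1: 1² + 7 = 8, not a perfect square.
t = 2: 2² + 7 = 11, not a perfect square.
t = 3: 3² + 7 = 16 = 4², a perfect square.
Thus t = 3 disproves the claim, and no smaller t works.

t = 3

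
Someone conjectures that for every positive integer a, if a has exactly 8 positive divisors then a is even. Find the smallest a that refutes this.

For a = 24, 30, 40, 42, …, 88, 102, 104 the conclusion holds.
a = 105: divisors of 105: 1, 3, 5, 7, 15, 21, 35, 105; 105 is odd.
So a = 105 is the smallest counterexample.

a = 105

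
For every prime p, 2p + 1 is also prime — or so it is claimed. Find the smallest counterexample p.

Check each prime p in order until 2p + 1 is not prime.
For p = 2, 3, 5 the conclusion holds.
p = 7: 2p + 1 = 15 = 3 × 5, not prime.

p = 7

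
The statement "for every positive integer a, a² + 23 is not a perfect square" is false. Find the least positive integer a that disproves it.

A counterexample is any positive integer a such that a² + 23 is a perfect square; we check each in order.
The first 10 eligible values, up to a = 10, all satisfy the conclusion.
a = 11: 11² + 23 = 144 = 12², a perfect square.
So a = 11 is the smallest counterexample.

a = 11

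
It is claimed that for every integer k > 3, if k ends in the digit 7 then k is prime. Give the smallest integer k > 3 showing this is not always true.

k = 27

k = 7: 7 ends in 7 and is prime.
k = 17: 17 ends in 7 and is prime.
k = 27: 27 ends in 7; 27 = 3 × 9, composite.
So k = 27 is the smallest counterexample.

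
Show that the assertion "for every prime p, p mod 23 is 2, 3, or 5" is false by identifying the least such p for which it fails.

We need the least prime p for which the claim fails.
p = 2: 2 mod 23 = 2.
p = 3: 3 mod 23 = 3.
p = 5: 5 mod 23 = 5.
p = 7: 7 mod 23 = 7 — not in {2, 3, 5}.

p = 7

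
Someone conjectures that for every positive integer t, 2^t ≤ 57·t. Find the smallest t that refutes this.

t = 10

Check each positive integer t in order until 2^t > 57·t.
The first 9 eligible values, up to t = 9, all satisfy the conclusion.
t = 10: 2^t = 1024 and 57·t = 570, so 1024 > 570.
Thus t = 10 disproves the claim, and no smaller t works.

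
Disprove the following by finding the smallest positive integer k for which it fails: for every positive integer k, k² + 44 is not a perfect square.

k = 10

Check each positive integer k in order until k² + 44 is a perfect square.
For k = 1, 2, 3, 4, 5, 6, 7, 8, 9 the conclusion holds.
k = 10: 10² + 44 = 144 = 12², a perfect square.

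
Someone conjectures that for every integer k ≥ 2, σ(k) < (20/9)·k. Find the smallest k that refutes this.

k = 12

A counterexample is any integer k ≥ 2 such that the claim fails; we check each in order.
The first 10 eligible values, up to k = 11, all satisfy the conclusion.
k = 12: σ(12) = 28; 28 ≥ 80/3.
So k = 12 is the smallest counterexample.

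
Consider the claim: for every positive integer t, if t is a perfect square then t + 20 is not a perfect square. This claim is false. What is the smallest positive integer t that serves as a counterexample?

t = 16

Check each positive integer t in order until t is a perfect square but t + 20 is a perfect square.
t = 1: 1 + 20 = 21, not a perfect square.
t = 4: 4 + 20 = 24, not a perfect square.
t = 9: 9 + 20 = 29, not a perfect square.
t = 16: 16 = 4² and 16 + 20 = 36 = 6².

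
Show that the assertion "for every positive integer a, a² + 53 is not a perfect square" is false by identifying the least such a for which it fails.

A counterexample is any positive integer a such that a² + 53 is a perfect square; we check each in order.
For a = 1, 2, 3, 4, …, 23, 24, 25 the conclusion holds.
a = 26: 26² + 53 = 729 = 27², a perfect square.
Thus a = 26 disproves the claim, and no smaller a works.

a = 26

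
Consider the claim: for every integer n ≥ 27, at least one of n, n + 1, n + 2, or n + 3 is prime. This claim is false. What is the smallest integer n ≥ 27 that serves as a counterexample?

n = 32

For n = 27, 28, 29, 30, 31 the conclusion holds.
n = 32: 32 = 2 × 16; 33 = 3 × 11; 34 = 2 × 17; 35 = 5 × 7 — all composite.
Hence n = 32 is a counterexample.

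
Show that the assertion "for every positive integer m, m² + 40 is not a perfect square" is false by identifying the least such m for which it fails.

We need the least positive integer m for which m² + 40 is a perfect square.
m = 1: 1² + 40 = 41, not a perfect square.
m = 2: 2² + 40 = 44, not a perfect square.
m = 3: 3² + 40 = 49 = 7², a perfect square.
Hence m = 3 is a counterexample.

m = 3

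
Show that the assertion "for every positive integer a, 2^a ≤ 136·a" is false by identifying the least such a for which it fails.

For a = 1, 2, 3, 4, 5, 6, 7, 8, 9, 10 the conclusion holds.
a = 11: 2^a = 2048 and 136·a = 1496, so 2048 > 1496.

a = 11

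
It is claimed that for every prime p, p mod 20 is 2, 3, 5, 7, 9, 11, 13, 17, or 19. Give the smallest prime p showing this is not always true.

p = 41

We need the least prime p for which the claim fails.
For p = 2, 3, 5, 7, …, 29, 31, 37 the conclusion holds.
p = 41: 41 mod 20 = 1 — not in {2, 3, 5, 7, 9, 11, 13, 17, 19}.
Thus p = 41 disproves the claim, and no smaller p works.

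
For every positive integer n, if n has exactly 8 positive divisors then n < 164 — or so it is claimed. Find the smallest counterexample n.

We need the least positive integer n for which n has exactly 8 positive divisors but the claim fails.
For n = 24, 30, 40, 42, …, 138, 152, 154 the conclusion holds.
n = 165: τ(165) = 8; 165 ≥ 164.
So n = 165 is the smallest counterexample.

n = 165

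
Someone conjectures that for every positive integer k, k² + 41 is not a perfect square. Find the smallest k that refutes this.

k = 20

Check each positive integer k in order until k² + 41 is a perfect square.
The first 19 eligible values, up to k = 19, all satisfy the conclusion.
k = 20: 20² + 41 = 441 = 21², a perfect square.
Thus k = 20 disproves the claim, and no smaller k works.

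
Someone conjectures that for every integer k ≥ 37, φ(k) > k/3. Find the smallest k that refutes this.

k = 37: φ(37) = 36 and 37/3 = 37/3, so φ(37) > 37/3.
k = 38: φ(38) = 18 and 38/3 = 38/3, so φ(38) > 38/3.
k = 39: φ(39) = 24 and 39/3 = 13, so φ(39) > 39/3.
k = 40: φ(40) = 16 and 40/3 = 40/3, so φ(40) > 40/3.
k = 41: φ(41) = 40 and 41/3 = 41/3, so φ(41) > 41/3.
k = 42: φ(42) = 12 and 42/3 = 14, so φ(42) ≤ 42/3.

k = 42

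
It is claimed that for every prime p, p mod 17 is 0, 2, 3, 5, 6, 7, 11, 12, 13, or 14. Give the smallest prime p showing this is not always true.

p = 43

Check each prime p in order until the claim fails.
For p = 2, 3, 5, 7, …, 31, 37, 41 the conclusion holds.
p = 43: 43 mod 17 = 9 — not in {0, 2, 3, 5, 6, 7, 11, 12, 13, 14}.
Thus p = 43 disproves the claim, and no smaller p works.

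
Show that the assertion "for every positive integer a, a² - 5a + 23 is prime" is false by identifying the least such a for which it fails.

Check each positive integer a in order until a² - 5a + 23 is not prime.
For a = 1, 2, 3, 4, …, 16, 17, 18 the conclusion holds.
a = 19: a² - 5a + 23 = 289 = 17 × 17, composite.

a = 19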